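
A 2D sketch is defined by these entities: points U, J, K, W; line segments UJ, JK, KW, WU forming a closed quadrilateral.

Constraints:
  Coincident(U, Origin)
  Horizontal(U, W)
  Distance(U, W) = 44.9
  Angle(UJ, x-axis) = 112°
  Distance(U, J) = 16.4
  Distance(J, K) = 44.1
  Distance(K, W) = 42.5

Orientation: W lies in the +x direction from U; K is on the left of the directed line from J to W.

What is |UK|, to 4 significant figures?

50.17

U is at the origin; UW is horizontal with |UW| = 44.9 and W in +x, so W = (44.9, 0). UJ runs at 112.0° with |UJ| = 16.4, so J = (-6.144, 15.21). K is determined by |JK| = 44.1 and |KW| = 42.5 together: it lies at the intersection of circle(J, 44.1) and circle(W, 42.5). With |JW| = 53.26, the foot of the radical line on JW is 27.93 from J and the perpendicular offset is √(44.1² − 27.93²) = 34.13. Taking the left-of-JW solution: K = (30.37, 39.94).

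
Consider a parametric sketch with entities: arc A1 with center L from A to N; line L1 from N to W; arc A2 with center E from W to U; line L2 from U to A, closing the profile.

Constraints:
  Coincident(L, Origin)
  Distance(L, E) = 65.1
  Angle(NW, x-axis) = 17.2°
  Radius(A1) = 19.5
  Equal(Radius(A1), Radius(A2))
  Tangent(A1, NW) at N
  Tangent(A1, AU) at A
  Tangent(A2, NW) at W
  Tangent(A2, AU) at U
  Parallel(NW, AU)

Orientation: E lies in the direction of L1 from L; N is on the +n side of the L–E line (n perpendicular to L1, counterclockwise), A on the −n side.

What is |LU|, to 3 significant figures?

68.0

Tangency of A1 to both parallel lines with radius 19.5 puts N and A at L ± 19.5·n: N = (-5.77, 18.6), A = (5.77, -18.6). Equal radii place W and U the same way about E: W = E + 19.5·n = (56.4, 37.9), U = E − 19.5·n = (68.0, 0.623). Then |LU| = |U − L| = 68.0.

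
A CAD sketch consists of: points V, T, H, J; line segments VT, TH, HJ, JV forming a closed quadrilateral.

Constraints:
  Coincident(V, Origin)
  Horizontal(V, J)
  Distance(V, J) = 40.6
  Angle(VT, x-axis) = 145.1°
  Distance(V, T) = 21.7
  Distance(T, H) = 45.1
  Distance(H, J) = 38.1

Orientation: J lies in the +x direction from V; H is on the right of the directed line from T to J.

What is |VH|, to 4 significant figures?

25.11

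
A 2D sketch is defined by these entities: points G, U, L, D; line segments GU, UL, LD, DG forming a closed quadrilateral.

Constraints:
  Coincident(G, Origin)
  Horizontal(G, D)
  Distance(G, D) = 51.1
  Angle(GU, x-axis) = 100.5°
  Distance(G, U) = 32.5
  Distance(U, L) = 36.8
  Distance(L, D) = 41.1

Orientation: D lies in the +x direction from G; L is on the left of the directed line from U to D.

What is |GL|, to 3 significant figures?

47.1

Checks: |UL| = 36.80 ✓; |LD| = 41.10 ✓.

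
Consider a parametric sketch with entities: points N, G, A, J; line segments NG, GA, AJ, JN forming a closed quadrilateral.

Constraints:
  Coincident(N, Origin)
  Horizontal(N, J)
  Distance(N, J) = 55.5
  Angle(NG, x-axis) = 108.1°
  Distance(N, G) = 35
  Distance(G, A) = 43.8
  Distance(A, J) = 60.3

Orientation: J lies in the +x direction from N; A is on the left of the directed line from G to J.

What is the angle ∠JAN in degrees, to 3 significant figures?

54.7°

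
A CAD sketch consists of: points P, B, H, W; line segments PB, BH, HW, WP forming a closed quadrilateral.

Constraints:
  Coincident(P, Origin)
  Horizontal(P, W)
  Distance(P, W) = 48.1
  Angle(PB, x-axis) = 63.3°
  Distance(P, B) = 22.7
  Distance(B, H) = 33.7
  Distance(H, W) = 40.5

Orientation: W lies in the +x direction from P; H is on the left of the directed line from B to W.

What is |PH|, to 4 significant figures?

54.66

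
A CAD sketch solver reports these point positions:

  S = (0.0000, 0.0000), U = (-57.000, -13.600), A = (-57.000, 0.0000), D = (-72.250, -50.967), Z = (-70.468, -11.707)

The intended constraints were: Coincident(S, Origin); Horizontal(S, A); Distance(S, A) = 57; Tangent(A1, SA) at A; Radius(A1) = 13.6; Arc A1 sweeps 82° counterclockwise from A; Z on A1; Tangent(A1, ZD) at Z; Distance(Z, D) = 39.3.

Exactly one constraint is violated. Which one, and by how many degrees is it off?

Tangent(A1, ZD) at Z — off by 5.40°.

S = (0.00, 0.00) ✓; S.y = 0.00, A.y = 0.00 ✓; |SA| = 57.00 ✓; ∠(UA, AS) = 90.00° ✓; |UA| = 13.60 ✓; bearing(U→Z) − bearing(U→A) = 82.00° ✓; |UZ| = 13.60 ✓; ∠(UZ, ZD) = 84.60° ✗; |ZD| = 39.30 ✓.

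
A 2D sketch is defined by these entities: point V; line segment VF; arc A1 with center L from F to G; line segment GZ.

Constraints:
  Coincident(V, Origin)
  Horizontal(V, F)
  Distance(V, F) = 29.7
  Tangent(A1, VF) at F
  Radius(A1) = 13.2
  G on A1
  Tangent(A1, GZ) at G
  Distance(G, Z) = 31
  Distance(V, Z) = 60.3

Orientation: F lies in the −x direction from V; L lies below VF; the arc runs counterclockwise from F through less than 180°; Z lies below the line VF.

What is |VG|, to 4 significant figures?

45.23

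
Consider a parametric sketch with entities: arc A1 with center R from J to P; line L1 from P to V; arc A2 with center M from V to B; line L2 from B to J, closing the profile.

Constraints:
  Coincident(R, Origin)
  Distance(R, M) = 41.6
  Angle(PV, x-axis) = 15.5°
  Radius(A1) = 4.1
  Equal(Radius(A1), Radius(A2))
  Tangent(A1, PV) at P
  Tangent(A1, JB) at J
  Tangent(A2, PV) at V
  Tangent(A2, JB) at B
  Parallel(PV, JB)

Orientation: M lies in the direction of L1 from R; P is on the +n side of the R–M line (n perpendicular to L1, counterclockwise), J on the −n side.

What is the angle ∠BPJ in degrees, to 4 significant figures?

78.85°

The slot axis is L1's direction at 15.5°, so u = (cos 15.5°, sin 15.5°) = (0.9636, 0.2672) and n = (−sin 15.5°, cos 15.5°) = (-0.2672, 0.9636). R is at the origin and M lies 41.6 along u from R, so M = 41.6·u = (40.09, 11.12). Tangency of A1 to both parallel lines with radius 4.1 puts P and J at R ± 4.1·n: P = (-1.096, 3.951), J = (1.096, -3.951). Equal radii place V and B the same way about M: V = M + 4.1·n = (38.99, 15.07), B = M − 4.1·n = (41.18, 7.166). Then cos ∠BPJ = PB·PJ / (|PB||PJ|), giving 78.85°.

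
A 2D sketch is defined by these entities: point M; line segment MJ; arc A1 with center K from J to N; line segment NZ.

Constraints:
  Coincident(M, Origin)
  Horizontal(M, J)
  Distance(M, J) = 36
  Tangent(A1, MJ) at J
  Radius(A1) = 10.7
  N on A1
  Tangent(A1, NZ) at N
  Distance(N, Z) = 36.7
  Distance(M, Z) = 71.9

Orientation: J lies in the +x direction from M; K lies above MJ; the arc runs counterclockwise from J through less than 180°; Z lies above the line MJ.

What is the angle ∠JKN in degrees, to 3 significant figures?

69.7°

M is at the origin; M and J share the same y with |MJ| = 36.0 and J on the +x side, so J = (36.0, 0.00). Since A1 is tangent to MJ there, KJ ⟂ MJ, so K = J + (0, 10.7) = (36.0, 10.7). Since KN ⟂ NZ (tangency), |KZ| = √(10.7² + 36.7²) = 38.2 regardless of where N sits on A1. So Z lies on both circle(M, 71.9) and circle(K, 38.2); the above-MJ intersection is Z = (58.8, 41.4). N is the foot of the tangent from Z: N = (46.0, 6.98).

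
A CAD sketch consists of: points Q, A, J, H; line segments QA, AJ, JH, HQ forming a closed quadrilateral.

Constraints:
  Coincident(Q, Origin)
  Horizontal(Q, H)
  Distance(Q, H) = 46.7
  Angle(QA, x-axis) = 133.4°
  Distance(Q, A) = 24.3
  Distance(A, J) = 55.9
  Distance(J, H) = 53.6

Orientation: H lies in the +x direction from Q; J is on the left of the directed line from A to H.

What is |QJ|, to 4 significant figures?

57.98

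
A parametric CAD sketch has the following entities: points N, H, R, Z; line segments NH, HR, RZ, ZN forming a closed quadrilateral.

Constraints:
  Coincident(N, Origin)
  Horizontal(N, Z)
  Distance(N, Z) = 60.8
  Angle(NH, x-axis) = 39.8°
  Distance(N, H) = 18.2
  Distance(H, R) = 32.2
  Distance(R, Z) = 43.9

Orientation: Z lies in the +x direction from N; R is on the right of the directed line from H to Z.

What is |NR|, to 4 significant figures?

29.16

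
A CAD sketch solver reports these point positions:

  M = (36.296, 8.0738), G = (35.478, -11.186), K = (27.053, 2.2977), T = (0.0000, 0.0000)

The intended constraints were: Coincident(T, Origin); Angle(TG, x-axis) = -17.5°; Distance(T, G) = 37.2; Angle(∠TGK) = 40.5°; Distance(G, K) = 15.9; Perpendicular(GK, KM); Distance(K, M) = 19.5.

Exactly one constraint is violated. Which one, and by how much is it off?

Distance(K, M) = 19.5 — off by 8.60.

T = (0.00, 0.00) ✓; TG at -17.50° ✓; |TG| = 37.20 ✓; ∠TGK = 40.50° ✓; |GK| = 15.90 ✓; ∠(GK, KM) = 90.00° ✓; |KM| = 10.90 ✗.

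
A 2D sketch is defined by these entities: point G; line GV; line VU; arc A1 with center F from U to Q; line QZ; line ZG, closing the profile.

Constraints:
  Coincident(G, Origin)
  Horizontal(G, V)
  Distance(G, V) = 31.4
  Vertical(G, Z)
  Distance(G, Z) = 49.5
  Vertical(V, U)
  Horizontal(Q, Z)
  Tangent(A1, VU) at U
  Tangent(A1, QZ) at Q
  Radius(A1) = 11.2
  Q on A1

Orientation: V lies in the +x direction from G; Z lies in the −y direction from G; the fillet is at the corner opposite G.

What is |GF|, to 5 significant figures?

43.300

G is at the origin; GV is horizontal with |GV| = 31.4 and V on the +x side, so V = (31.400, 0.0000). GZ is vertical with |GZ| = 49.5 and Z on the −y side, so Z = (0.0000, -49.500). The virtual corner opposite G is at (31.400, -49.500). Since A1 is tangent to VU there, FU ⟂ VU and tangency of A1 to QZ means the radius FQ is perpendicular to QZ, with radius 11.2, so the center F sits 11.2 in from both sides at F = (20.200, -38.300). Then |GF| = |F − G| = 43.300.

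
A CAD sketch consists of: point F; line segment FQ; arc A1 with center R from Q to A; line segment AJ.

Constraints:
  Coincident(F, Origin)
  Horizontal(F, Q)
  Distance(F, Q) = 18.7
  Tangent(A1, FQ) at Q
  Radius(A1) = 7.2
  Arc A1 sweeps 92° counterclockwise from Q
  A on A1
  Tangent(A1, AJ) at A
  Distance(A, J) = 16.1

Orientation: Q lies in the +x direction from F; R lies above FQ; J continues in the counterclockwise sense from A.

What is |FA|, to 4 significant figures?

26.95

F is at the origin; FQ is horizontal with |FQ| = 18.7 and Q on the +x side, so Q = (18.70, 0.000). Since A1 is tangent to FQ there, RQ ⟂ FQ, so R = Q + (0, 7.2) = (18.70, 7.200). On A1, Q sits at bearing -90° from R; a 92° counterclockwise sweep puts A at bearing 2°, so A = R + 7.2·(cos 2°, sin 2°) = (25.90, 7.451). Then |FA| = |A − F| = 26.95.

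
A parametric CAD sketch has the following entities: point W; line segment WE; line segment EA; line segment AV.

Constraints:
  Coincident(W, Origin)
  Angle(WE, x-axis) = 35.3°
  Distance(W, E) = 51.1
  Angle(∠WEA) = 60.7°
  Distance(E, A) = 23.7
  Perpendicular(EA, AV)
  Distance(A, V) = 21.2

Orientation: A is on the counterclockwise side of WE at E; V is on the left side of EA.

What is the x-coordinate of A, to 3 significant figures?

20.3

W is at the origin; WE runs at 35.3° with length 51.1, so E = 51.1·(cos 35.3°, sin 35.3°) = (41.7, 29.5). ∠WEA = 60.7°, so EA runs at 35.3° + (180° − 60.7°) = 155° from the x-axis; with |EA| = 23.7, A = E + 23.7·(cos 155°, sin 155°) = (20.3, 39.7). So A.x = 20.3.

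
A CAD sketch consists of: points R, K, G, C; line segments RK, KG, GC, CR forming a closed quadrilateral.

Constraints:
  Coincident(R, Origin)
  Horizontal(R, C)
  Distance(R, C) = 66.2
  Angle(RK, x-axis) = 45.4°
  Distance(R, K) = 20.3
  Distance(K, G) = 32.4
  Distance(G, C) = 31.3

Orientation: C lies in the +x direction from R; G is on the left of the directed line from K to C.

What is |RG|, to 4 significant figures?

51.07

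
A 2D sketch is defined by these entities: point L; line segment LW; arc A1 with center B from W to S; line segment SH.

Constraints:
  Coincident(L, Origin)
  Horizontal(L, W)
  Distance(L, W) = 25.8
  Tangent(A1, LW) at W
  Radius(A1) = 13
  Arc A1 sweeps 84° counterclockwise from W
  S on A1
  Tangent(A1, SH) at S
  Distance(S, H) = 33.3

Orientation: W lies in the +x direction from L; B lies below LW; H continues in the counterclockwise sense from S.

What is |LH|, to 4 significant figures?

45.73

L is at the origin; LW is horizontal with |LW| = 25.8 and W on the +x side, so W = (25.80, 0.000). Since A1 is tangent to LW there, BW ⟂ LW, so B = W + (0, -13) = (25.80, -13.00). On A1, W sits at bearing 90° from B; an 84° counterclockwise sweep puts S at bearing 174°, so S = B + 13.0·(cos 174°, sin 174°) = (12.87, -11.64). Tangency of A1 to SH means the radius BS is perpendicular to SH, so SH runs along (−sin 174°, cos 174°); with |SH| = 33.3, H = (9.390, -44.76). Then |LH| = |H − L| = 45.73.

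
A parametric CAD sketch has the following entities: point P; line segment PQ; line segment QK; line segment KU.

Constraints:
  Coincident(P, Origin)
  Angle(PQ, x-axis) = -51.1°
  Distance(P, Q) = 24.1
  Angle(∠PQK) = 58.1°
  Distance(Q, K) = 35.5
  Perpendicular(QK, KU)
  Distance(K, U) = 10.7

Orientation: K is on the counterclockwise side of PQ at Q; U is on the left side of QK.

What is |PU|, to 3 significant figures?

24.8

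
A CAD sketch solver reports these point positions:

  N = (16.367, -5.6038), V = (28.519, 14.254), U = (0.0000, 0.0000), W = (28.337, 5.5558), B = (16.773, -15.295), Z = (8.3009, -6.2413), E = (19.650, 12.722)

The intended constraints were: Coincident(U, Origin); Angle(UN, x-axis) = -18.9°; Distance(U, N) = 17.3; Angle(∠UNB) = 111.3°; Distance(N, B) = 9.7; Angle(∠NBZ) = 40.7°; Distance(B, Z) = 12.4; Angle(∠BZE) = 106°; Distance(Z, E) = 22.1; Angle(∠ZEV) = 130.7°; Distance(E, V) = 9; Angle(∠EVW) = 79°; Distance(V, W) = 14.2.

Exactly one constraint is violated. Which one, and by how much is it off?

Distance(V, W) = 14.2 — off by 5.50.

U = (0.00, 0.00) ✓; UN at -18.90° ✓; |UN| = 17.30 ✓; ∠UNB = 111.3° ✓; |NB| = 9.700 ✓; ∠NBZ = 40.70° ✓; |BZ| = 12.40 ✓; ∠BZE = 106.0° ✓; |ZE| = 22.10 ✓; ∠ZEV = 130.7° ✓; |EV| = 9.000 ✓; ∠EVW = 79.00° ✓; |VW| = 8.700 ✗.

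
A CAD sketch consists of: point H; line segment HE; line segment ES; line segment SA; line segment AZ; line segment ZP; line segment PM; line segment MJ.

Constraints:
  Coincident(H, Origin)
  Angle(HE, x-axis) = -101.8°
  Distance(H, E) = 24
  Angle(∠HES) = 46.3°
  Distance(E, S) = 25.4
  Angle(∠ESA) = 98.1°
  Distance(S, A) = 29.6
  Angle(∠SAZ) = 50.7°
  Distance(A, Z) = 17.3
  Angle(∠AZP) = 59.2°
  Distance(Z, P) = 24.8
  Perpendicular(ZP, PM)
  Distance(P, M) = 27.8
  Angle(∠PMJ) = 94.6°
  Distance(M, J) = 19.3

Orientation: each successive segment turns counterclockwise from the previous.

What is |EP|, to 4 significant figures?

37.69

H is at the origin; HE runs at -101.8° with length 24.0, so E = (-4.908, -23.49). ∠HES = 46.3° gives ES at 31.90° from the x-axis; with |ES| = 25.4, S = (16.66, -10.07). ∠ESA = 98.1° gives SA at 113.8° from the x-axis; with |SA| = 29.6, A = (4.711, 17.01). ∠SAZ = 50.7° gives AZ at -116.9° from the x-axis; with |AZ| = 17.3, Z = (-3.116, 1.584). ∠AZP = 59.2° gives ZP at 3.900° from the x-axis; with |ZP| = 24.8, P = (21.63, 3.271). Then |EP| = |P − E| = 37.69.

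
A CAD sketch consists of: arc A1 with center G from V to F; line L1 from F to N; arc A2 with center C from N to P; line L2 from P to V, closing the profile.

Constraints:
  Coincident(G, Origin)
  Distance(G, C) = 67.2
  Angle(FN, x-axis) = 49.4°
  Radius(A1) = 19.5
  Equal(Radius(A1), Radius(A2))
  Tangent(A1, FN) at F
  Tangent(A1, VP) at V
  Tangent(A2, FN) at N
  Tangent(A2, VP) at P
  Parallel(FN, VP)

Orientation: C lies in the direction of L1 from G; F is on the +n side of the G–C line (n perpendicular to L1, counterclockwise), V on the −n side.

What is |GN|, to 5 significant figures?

69.972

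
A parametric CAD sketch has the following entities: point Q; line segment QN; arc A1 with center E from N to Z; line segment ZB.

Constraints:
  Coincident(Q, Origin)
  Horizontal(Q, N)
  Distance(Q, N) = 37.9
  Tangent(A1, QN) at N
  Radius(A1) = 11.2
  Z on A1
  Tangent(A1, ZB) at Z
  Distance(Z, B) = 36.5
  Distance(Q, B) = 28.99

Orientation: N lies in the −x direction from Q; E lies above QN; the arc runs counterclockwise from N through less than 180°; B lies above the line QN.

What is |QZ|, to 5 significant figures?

30.237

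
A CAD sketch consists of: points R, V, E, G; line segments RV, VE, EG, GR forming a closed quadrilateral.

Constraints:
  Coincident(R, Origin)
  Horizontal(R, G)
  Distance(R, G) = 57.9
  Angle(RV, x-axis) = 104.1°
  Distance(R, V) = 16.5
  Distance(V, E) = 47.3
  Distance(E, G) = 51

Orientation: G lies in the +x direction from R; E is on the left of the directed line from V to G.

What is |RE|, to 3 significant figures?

55.9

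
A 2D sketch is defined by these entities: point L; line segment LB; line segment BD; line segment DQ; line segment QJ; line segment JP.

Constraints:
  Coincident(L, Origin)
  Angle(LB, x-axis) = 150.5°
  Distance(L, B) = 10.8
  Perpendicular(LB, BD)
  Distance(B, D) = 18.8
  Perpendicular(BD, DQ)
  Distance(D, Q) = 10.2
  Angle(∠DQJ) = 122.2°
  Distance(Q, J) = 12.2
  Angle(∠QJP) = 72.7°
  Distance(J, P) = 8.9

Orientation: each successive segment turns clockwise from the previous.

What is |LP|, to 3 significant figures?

6.75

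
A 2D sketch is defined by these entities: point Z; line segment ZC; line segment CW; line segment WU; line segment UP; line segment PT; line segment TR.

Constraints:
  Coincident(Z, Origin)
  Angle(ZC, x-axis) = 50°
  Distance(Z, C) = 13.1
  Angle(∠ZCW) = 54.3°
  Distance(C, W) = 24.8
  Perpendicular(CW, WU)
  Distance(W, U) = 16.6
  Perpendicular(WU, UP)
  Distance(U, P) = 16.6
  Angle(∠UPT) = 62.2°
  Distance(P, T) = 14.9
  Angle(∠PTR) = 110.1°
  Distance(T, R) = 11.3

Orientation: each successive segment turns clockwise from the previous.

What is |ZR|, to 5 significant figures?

19.553

Z is at the origin; ZC runs at 50.0° with length 13.1, so C = (8.4205, 10.035). ∠ZCW = 54.3° gives CW at -75.700° from the x-axis; with |CW| = 24.8, W = (14.546, -13.996). CW ⟂ WU, so WU runs at -165.70°; with |WU| = 16.6, U = (-1.5396, -18.097). The perpendicularity gives UP at right angles to WU, so UP runs at 104.30°; with |UP| = 16.6, P = (-5.6398, -2.0109). ∠UPT = 62.2° gives PT at -13.500° from the x-axis; with |PT| = 14.9, T = (8.8486, -5.4893). ∠PTR = 110.1° gives TR at -83.400° from the x-axis; with |TR| = 11.3, R = (10.147, -16.714). Then |ZR| = |R − Z| = 19.553.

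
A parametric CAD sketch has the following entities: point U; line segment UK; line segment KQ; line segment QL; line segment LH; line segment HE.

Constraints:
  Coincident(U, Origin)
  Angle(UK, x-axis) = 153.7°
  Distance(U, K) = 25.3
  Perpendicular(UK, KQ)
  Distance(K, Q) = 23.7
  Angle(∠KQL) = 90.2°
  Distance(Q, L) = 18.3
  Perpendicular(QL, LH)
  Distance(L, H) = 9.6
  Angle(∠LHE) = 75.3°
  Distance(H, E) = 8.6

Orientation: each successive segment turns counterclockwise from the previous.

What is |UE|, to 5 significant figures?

22.363

QL is perpendicular to LH, so LH runs at 63.500°; with |LH| = 9.6, H = (-12.521, -9.6111). ∠LHE = 75.3° gives HE at 168.20° from the x-axis; with |HE| = 8.6, E = (-20.939, -7.8524). Then |UE| = |E − U| = 22.363.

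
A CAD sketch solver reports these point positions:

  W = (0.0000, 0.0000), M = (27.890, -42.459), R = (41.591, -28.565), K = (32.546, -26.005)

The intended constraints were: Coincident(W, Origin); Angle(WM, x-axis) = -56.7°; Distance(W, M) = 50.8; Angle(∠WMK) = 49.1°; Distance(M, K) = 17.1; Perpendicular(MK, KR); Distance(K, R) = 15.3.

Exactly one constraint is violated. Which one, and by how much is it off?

Distance(K, R) = 15.3 — off by 5.90.

W = (0.00, 0.00) ✓; WM at -56.70° ✓; |WM| = 50.80 ✓; ∠WMK = 49.10° ✓; |MK| = 17.10 ✓; ∠(MK, KR) = 90.00° ✓; |KR| = 9.400 ✗.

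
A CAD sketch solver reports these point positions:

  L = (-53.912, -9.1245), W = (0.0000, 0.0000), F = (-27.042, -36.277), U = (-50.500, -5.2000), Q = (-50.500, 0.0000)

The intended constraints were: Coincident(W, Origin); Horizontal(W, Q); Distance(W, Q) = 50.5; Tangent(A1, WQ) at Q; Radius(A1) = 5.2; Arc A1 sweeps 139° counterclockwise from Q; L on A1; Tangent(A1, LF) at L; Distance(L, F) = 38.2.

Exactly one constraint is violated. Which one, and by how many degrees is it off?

Tangent(A1, LF) at L — off by 4.30°.

W = (0.00, 0.00) ✓; W.y = 0.00, Q.y = 0.00 ✓; |WQ| = 50.50 ✓; ∠(UQ, QW) = 90.00° ✓; |UQ| = 5.200 ✓; bearing(U→L) − bearing(U→Q) = 139.0° ✓; |UL| = 5.200 ✓; ∠(UL, LF) = 94.30° ✗; |LF| = 38.20 ✓.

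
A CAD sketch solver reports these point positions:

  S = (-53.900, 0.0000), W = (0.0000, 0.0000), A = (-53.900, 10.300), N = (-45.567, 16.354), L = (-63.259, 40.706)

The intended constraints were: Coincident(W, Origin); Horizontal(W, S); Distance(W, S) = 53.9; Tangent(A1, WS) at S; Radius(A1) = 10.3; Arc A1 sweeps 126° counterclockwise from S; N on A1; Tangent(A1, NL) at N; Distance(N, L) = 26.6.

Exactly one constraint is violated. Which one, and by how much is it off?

Distance(N, L) = 26.6 — off by 3.50.

W = (0.00, 0.00) ✓; W.y = 0.00, S.y = 0.00 ✓; |WS| = 53.90 ✓; ∠(AS, SW) = 90.00° ✓; |AS| = 10.30 ✓; bearing(A→N) − bearing(A→S) = 126.0° ✓; |AN| = 10.30 ✓; ∠(AN, NL) = 90.00° ✓; |NL| = 30.10 ✗.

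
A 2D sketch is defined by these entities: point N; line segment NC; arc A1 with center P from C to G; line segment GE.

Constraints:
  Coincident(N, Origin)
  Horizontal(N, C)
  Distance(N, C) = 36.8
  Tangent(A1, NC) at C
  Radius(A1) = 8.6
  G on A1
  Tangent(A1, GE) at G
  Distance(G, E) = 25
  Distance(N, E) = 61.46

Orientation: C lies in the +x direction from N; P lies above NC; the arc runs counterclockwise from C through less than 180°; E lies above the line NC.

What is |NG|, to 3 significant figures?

45.0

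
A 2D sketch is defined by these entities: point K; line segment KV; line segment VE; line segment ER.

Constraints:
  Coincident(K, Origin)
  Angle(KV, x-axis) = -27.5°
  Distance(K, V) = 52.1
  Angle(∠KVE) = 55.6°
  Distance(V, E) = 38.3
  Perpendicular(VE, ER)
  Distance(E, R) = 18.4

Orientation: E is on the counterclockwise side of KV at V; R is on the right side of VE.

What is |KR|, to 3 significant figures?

62.0

∠KVE = 55.6°, so VE runs at -27.5° + (180° − 55.6°) = 96.9° from the x-axis; with |VE| = 38.3, E = V + 38.3·(cos 96.9°, sin 96.9°) = (41.6, 14.0). The perpendicularity gives ER at right angles to VE; with |ER| = 18.4 on the right of VE, R = E + 18.4·(0.993, 0.120) = (59.9, 16.2). Then |KR| = |R − K| = 62.0.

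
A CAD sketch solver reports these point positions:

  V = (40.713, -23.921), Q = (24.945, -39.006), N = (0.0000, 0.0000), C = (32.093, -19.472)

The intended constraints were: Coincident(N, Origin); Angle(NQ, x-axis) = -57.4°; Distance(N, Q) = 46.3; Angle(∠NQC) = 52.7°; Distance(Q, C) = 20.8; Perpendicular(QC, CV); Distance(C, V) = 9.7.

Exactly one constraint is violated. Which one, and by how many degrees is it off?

Perpendicular(QC, CV) — off by 7.20°.

N = (0.00, 0.00) ✓; NQ at -57.40° ✓; |NQ| = 46.30 ✓; ∠NQC = 52.70° ✓; |QC| = 20.80 ✓; ∠(QC, CV) = 97.20° ✗; |CV| = 9.700 ✓.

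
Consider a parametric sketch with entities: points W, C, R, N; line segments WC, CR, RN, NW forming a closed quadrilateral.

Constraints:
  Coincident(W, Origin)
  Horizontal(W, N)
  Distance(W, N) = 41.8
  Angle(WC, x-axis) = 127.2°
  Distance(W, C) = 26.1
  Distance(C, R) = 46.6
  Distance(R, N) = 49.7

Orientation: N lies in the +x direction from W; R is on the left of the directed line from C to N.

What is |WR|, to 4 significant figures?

51.70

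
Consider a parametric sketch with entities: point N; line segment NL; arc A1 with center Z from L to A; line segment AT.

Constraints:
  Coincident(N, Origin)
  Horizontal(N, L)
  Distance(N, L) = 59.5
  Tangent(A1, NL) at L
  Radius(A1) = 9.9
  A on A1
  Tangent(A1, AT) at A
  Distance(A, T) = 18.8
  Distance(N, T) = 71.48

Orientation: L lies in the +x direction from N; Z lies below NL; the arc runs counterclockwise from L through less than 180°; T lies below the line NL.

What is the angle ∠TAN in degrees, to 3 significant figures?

149°

N is at the origin; N and L share the same y with |NL| = 59.5 and L on the +x side, so L = (59.5, 0.00). A1 meets NL tangentially, so ZL is at right angles to NL, so Z = L + (0, -9.9) = (59.5, -9.90). Since ZA ⟂ AT (tangency), |ZT| = √(9.9² + 18.8²) = 21.2 regardless of where A sits on A1. So T lies on both circle(N, 71.48) and circle(Z, 21.2); the below-NL intersection is T = (64.6, -30.5). A is the foot of the tangent from T: A = (52.1, -16.5).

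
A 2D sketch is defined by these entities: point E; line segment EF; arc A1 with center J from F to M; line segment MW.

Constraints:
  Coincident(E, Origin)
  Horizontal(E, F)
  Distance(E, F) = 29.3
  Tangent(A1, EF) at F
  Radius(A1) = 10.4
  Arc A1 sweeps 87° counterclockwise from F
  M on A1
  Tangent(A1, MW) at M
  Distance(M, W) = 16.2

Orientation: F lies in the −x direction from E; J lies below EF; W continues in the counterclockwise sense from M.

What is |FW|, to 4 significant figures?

28.35

E is at the origin; E and F share the same y with |EF| = 29.3 and F on the −x side, so F = (-29.30, 0.000). Since A1 is tangent to EF there, JF ⟂ EF, so J = F + (0, -10.4) = (-29.30, -10.40). On A1, F sits at bearing 90° from J; an 87° counterclockwise sweep puts M at bearing 177°, so M = J + 10.4·(cos 177°, sin 177°) = (-39.69, -9.856). The tangent condition forces JM to be normal to MW, so MW runs along (−sin 177°, cos 177°); with |MW| = 16.2, W = (-40.53, -26.03). Then |FW| = |W − F| = 28.35.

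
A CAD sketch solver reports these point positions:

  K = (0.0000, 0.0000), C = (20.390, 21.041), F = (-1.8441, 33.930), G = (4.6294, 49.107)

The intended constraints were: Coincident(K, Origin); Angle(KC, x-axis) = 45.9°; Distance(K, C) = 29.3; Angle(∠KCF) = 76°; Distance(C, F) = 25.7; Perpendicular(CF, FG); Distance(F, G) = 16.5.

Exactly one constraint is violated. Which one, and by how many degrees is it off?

Perpendicular(CF, FG) — off by 7.00°.

K = (0.00, 0.00) ✓; KC at 45.90° ✓; |KC| = 29.30 ✓; ∠KCF = 76.00° ✓; |CF| = 25.70 ✓; ∠(CF, FG) = 83.00° ✗; |FG| = 16.50 ✓.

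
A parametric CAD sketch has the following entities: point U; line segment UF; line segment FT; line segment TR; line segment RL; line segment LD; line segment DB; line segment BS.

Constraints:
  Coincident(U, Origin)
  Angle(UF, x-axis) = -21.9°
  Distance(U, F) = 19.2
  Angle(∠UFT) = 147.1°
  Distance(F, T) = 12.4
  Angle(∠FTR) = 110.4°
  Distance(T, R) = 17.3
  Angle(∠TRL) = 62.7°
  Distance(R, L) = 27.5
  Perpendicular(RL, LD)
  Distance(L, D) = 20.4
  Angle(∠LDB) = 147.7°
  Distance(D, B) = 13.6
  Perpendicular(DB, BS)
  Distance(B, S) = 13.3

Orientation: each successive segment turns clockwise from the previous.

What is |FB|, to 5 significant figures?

18.012

The perpendicularity gives LD at right angles to RL, so LD runs at 28.300°; with |LD| = 20.4, D = (20.113, 2.3161). ∠LDB = 147.7° gives DB at -4.0000° from the x-axis; with |DB| = 13.6, B = (33.679, 1.3674). Then |FB| = |B − F| = 18.012.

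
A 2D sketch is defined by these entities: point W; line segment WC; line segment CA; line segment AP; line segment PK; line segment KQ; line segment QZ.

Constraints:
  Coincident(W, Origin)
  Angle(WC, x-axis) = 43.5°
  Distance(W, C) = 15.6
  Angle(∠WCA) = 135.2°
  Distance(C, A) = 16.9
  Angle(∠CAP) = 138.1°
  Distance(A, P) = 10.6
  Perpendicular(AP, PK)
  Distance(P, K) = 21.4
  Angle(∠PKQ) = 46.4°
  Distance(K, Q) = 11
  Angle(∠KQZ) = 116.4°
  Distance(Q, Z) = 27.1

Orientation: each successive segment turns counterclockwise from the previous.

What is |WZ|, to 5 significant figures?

45.803

W is at the origin; WC runs at 43.5° with length 15.6, so C = (11.316, 10.738). ∠WCA = 135.2° gives CA at 88.300° from the x-axis; with |CA| = 16.9, A = (11.817, 27.631). ∠CAP = 138.1° gives AP at 130.20° from the x-axis; with |AP| = 10.6, P = (4.9753, 35.727). AP ⟂ PK, so PK runs at -139.80°; with |PK| = 21.4, K = (-11.370, 21.914). ∠PKQ = 46.4° gives KQ at -6.2000° from the x-axis; with |KQ| = 11.0, Q = (-0.43423, 20.726). ∠KQZ = 116.4° gives QZ at 57.400° from the x-axis; with |QZ| = 27.1, Z = (14.166, 43.557). Then |WZ| = |Z − W| = 45.803.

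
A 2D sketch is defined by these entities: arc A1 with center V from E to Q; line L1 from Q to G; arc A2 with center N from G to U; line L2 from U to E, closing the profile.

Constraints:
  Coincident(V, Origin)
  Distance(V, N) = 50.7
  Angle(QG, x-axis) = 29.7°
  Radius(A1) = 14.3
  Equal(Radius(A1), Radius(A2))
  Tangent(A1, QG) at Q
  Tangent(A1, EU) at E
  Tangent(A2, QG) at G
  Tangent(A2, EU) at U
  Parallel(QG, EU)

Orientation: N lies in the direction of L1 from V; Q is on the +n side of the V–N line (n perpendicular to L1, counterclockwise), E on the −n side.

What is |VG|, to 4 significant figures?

52.68

The slot axis is L1's direction at 29.7°, so u = (cos 29.7°, sin 29.7°) = (0.8686, 0.4955) and n = (−sin 29.7°, cos 29.7°) = (-0.4955, 0.8686). V is at the origin and N lies 50.7 along u from V, so N = 50.7·u = (44.04, 25.12). Tangency of A1 to both parallel lines with radius 14.3 puts Q and E at V ± 14.3·n: Q = (-7.085, 12.42), E = (7.085, -12.42). Equal radii place G and U the same way about N: G = N + 14.3·n = (36.95, 37.54), U = N − 14.3·n = (51.12, 12.70). Then |VG| = |G − V| = 52.68.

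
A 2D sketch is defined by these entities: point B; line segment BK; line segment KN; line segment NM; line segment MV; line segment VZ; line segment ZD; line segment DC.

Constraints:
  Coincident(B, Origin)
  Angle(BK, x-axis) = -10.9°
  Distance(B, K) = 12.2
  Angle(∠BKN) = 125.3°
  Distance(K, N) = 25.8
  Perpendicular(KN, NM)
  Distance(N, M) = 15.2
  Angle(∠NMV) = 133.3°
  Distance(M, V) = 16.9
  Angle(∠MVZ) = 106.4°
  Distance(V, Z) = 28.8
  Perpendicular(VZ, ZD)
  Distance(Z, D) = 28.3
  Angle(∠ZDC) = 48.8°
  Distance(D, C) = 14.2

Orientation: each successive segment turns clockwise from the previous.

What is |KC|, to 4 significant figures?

7.530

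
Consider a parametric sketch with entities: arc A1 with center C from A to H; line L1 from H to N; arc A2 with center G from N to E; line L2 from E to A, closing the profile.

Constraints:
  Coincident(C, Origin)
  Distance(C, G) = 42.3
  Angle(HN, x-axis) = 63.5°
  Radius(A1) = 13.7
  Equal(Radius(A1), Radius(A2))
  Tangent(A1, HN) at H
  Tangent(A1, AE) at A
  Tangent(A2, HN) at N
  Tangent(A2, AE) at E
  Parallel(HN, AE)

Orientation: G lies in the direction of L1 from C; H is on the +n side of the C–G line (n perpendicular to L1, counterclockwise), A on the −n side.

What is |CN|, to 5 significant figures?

44.463

The slot axis is L1's direction at 63.5°, so u = (cos 63.5°, sin 63.5°) = (0.44620, 0.89493) and n = (−sin 63.5°, cos 63.5°) = (-0.89493, 0.44620). C is at the origin and G lies 42.3 along u from C, so G = 42.3·u = (18.874, 37.856). Tangency of A1 to both parallel lines with radius 13.7 puts H and A at C ± 13.7·n: H = (-12.261, 6.1129), A = (12.261, -6.1129). Equal radii place N and E the same way about G: N = G + 13.7·n = (6.6136, 43.969), E = G − 13.7·n = (31.135, 31.743). Then |CN| = |N − C| = 44.463.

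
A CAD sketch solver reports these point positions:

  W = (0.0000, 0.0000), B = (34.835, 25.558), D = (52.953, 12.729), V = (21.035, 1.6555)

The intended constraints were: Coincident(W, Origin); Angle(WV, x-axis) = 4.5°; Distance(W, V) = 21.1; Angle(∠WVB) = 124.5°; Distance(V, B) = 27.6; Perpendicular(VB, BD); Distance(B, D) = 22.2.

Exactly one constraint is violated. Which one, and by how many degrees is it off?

Perpendicular(VB, BD) — off by 5.30°.

W = (0.00, 0.00) ✓; WV at 4.500° ✓; |WV| = 21.10 ✓; ∠WVB = 124.5° ✓; |VB| = 27.60 ✓; ∠(VB, BD) = 95.30° ✗; |BD| = 22.20 ✓.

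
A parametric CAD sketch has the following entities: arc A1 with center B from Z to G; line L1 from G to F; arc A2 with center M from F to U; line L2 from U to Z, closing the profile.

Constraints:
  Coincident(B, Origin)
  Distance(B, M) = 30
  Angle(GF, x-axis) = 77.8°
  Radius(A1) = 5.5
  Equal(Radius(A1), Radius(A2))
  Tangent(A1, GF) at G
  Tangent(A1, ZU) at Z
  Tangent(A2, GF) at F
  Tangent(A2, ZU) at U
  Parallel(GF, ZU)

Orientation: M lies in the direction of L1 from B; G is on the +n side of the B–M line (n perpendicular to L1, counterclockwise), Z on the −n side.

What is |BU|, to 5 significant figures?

30.500

The slot axis is L1's direction at 77.8°, so u = (cos 77.8°, sin 77.8°) = (0.21132, 0.97742) and n = (−sin 77.8°, cos 77.8°) = (-0.97742, 0.21132). B is at the origin and M lies 30.0 along u from B, so M = 30.0·u = (6.3397, 29.322). Tangency of A1 to both parallel lines with radius 5.5 puts G and Z at B ± 5.5·n: G = (-5.3758, 1.1623), Z = (5.3758, -1.1623). Equal radii place F and U the same way about M: F = M + 5.5·n = (0.96396, 30.485), U = M − 5.5·n = (11.716, 28.160). Then |BU| = |U − B| = 30.500.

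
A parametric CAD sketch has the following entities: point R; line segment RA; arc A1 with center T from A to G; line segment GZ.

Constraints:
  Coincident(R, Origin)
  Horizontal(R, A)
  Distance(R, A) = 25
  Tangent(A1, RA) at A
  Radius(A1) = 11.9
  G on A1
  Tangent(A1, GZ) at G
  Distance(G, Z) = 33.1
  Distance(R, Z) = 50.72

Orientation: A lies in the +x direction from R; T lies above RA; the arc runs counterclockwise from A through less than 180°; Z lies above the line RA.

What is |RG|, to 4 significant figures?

39.58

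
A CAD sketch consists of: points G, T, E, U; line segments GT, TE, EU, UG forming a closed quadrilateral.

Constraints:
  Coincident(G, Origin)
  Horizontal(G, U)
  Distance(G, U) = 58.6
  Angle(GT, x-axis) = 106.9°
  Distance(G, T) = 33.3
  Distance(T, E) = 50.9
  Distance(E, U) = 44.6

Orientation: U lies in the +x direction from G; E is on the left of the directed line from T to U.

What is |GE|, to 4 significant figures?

57.40

G is at the origin; G and U share the same y with |GU| = 58.6 and U in +x, so U = (58.6, 0). GT runs at 106.9° with |GT| = 33.3, so T = (-9.680, 31.86). E is determined by |TE| = 50.9 and |EU| = 44.6 together: it lies at the intersection of circle(T, 50.9) and circle(U, 44.6). With |TU| = 75.35, the foot of the radical line on TU is 41.67 from T and the perpendicular offset is √(50.9² − 41.67²) = 29.24. Taking the left-of-TU solution: E = (40.44, 40.74).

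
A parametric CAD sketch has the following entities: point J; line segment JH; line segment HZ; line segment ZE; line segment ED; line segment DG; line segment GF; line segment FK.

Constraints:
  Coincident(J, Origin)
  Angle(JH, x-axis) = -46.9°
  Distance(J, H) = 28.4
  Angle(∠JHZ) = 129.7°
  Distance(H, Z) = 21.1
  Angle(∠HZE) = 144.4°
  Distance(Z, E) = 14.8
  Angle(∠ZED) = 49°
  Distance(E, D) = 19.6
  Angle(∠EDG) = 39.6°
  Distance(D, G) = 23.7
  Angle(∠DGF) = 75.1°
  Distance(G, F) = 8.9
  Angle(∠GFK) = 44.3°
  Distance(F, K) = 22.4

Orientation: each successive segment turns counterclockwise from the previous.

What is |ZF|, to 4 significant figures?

12.78

∠EDG = 39.6° gives DG at -49.60° from the x-axis; with |DG| = 23.7, G = (48.03, -24.82). ∠DGF = 75.1° gives GF at 55.30° from the x-axis; with |GF| = 8.9, F = (53.09, -17.50). Then |ZF| = |F − Z| = 12.78.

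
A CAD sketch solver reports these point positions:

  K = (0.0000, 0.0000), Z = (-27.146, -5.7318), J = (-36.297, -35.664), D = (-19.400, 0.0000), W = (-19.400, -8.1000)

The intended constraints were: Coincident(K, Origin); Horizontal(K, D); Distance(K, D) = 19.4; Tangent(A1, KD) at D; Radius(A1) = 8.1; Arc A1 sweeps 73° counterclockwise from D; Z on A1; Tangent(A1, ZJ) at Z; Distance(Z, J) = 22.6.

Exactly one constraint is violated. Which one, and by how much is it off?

Distance(Z, J) = 22.6 — off by 8.70.

K = (0.00, 0.00) ✓; K.y = 0.00, D.y = 0.00 ✓; |KD| = 19.40 ✓; ∠(WD, DK) = 90.00° ✓; |WD| = 8.100 ✓; bearing(W→Z) − bearing(W→D) = 73.00° ✓; |WZ| = 8.100 ✓; ∠(WZ, ZJ) = 90.00° ✓; |ZJ| = 31.30 ✗.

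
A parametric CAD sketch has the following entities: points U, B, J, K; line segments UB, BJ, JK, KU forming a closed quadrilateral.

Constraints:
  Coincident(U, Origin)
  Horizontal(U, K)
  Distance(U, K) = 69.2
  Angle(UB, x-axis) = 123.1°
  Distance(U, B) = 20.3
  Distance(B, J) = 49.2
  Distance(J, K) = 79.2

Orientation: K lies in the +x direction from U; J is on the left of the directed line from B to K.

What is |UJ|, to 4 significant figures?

60.38

Checks: |BJ| = 49.20 ✓; |JK| = 79.20 ✓.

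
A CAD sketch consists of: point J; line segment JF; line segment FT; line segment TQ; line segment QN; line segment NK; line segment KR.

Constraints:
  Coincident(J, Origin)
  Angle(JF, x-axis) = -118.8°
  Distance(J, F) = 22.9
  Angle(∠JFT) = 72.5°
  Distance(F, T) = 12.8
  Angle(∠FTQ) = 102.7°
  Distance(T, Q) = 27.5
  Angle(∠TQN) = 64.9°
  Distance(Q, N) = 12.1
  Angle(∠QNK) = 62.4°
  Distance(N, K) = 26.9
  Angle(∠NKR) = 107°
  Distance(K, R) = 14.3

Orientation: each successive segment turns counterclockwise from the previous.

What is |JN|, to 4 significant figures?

2.393

J is at the origin; JF runs at -118.8° with length 22.9, so F = (-11.03, -20.07). ∠JFT = 72.5° gives FT at -11.30° from the x-axis; with |FT| = 12.8, T = (1.520, -22.58). ∠FTQ = 102.7° gives TQ at 66.00° from the x-axis; with |TQ| = 27.5, Q = (12.70, 2.547). ∠TQN = 64.9° gives QN at -178.9° from the x-axis; with |QN| = 12.1, N = (0.6072, 2.315). Then |JN| = |N − J| = 2.393.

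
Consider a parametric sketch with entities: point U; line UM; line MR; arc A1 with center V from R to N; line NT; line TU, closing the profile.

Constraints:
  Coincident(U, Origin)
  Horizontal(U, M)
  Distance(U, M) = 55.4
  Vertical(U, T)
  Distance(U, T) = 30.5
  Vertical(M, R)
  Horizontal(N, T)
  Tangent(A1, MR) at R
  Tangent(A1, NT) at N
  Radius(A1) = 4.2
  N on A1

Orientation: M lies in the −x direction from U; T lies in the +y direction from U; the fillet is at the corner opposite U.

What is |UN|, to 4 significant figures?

59.60

U is at the origin; UM is horizontal with |UM| = 55.4 and M on the −x side, so M = (-55.40, 0.000). U and T share the same x with |UT| = 30.5 and T on the +y side, so T = (0.000, 30.50). The virtual corner opposite U is at (-55.40, 30.50). The tangent condition forces VR to be normal to MR and tangency of A1 to NT means the radius VN is perpendicular to NT, with radius 4.2, so the center V sits 4.2 in from both sides at V = (-51.20, 26.30). That places the tangent points at R = (-55.40, 26.30) on MR and N = (-51.20, 30.50) on NT. Then |UN| = |N − U| = 59.60.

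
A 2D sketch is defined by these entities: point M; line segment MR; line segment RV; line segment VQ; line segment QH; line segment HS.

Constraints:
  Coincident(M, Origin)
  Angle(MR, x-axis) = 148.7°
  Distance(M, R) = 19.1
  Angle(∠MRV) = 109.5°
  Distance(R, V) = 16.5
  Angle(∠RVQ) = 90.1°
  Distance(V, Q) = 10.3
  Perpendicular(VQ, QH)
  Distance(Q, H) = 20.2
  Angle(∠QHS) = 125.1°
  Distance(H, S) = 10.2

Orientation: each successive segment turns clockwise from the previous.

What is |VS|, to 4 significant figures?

26.14

The perpendicularity gives QH at right angles to VQ, so QH runs at -101.7°; with |QH| = 20.2, H = (-6.956, 4.205). ∠QHS = 125.1° gives HS at -156.6° from the x-axis; with |HS| = 10.2, S = (-16.32, 0.1542). Then |VS| = |S − V| = 26.14.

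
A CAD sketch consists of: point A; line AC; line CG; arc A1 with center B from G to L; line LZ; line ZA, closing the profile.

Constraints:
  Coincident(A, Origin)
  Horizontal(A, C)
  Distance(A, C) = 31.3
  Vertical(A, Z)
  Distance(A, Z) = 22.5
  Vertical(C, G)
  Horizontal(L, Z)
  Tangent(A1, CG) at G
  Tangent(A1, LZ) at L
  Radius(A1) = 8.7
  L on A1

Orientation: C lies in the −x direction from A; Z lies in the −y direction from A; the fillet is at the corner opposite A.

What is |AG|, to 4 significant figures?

34.21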